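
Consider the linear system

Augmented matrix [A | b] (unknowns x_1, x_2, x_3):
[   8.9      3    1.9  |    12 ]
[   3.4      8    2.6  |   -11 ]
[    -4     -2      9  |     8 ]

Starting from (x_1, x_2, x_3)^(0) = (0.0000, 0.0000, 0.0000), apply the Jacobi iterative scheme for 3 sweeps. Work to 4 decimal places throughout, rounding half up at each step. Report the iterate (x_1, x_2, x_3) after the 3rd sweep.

Iteration 1:
  x_1 = (12 - (3)·0.0000 - (1.9)·0.0000) / (8.9) = 1.3483
  x_2 = (-11 - (3.4)·0.0000 - (2.6)·0.0000) / (8) = -1.3750
  x_3 = (8 - (-4)·0.0000 - (-2)·0.0000) / (9) = 0.8889
Iteration 2:
  x_1 = (12 - (3)·-1.3750 - (1.9)·0.8889) / (8.9) = 1.6220
  x_2 = (-11 - (3.4)·1.3483 - (2.6)·0.8889) / (8) = -2.2369
  x_3 = (8 - (-4)·1.3483 - (-2)·-1.3750) / (9) = 1.1826
Iteration 3:
  x_1 = (12 - (3)·-2.2369 - (1.9)·1.1826) / (8.9) = 1.8499
  x_2 = (-11 - (3.4)·1.6220 - (2.6)·1.1826) / (8) = -2.4487
  x_3 = (8 - (-4)·1.6220 - (-2)·-2.2369) / (9) = 1.1127

(1.8499, -2.4487, 1.1127)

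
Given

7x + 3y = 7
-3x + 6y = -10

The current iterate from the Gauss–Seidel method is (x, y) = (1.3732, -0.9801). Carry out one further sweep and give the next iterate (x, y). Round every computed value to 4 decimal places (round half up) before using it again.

(1.4200, -0.9567)

One sweep:
  x = (7 - (3)·-0.9801) / (7) = 1.4200
  y = (-10 - (-3)·1.4200) / (6) = -0.9567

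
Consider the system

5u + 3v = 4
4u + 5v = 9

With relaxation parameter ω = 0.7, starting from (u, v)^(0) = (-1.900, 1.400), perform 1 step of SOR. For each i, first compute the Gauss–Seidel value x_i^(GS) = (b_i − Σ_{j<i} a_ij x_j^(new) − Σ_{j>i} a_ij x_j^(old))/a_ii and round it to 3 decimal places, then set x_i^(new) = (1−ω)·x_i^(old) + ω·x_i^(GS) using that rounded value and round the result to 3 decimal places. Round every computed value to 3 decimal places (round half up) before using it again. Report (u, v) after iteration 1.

(-0.598, 2.015)

Iteration 1:
  u: GS value = (4 - (3)·1.400) / (5) = -0.040;  u ← (1−ω)·-1.900 + ω·-0.040 = -0.598
  v: GS value = (9 - (4)·-0.598) / (5) = 2.278;  v ← (1−ω)·1.400 + ω·2.278 = 2.015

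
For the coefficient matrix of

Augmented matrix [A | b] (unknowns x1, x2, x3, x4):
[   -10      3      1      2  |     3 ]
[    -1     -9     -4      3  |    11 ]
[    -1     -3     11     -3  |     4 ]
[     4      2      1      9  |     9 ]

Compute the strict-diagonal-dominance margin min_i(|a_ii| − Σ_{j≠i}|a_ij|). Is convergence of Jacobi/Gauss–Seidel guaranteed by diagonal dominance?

1

row 1: |-10| − (3+1+2) = 4
row 2: |-9| − (1+4+3) = 1
row 3: |11| − (1+3+3) = 4
row 4: |9| − (4+2+1) = 2
minimum over rows = 1 → strictly diagonally dominant (convergence guaranteed)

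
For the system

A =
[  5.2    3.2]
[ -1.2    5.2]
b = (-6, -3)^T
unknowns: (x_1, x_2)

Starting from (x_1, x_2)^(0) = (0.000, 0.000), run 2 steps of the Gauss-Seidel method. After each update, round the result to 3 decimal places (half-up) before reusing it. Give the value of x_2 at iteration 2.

Iteration 1:
  x_1 = (-6 - (3.2)·0.000) / (5.2) = -1.154
  x_2 = (-3 - (-1.2)·-1.154) / (5.2) = -0.843
Iteration 2:
  x_1 = (-6 - (3.2)·-0.843) / (5.2) = -0.635
  x_2 = (-3 - (-1.2)·-0.635) / (5.2) = -0.723

-0.723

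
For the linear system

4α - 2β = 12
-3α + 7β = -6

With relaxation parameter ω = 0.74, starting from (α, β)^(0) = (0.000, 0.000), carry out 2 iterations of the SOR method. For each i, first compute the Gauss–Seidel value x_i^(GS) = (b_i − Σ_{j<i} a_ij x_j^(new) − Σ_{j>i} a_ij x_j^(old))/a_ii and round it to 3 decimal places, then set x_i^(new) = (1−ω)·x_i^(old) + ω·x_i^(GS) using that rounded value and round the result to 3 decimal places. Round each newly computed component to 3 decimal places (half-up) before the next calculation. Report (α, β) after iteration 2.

Iteration 1:
  α: GS value = (12 - (-2)·0.000) / (4) = 3.000;  α ← (1−ω)·0.000 + ω·3.000 = 2.220
  β: GS value = (-6 - (-3)·2.220) / (7) = 0.094;  β ← (1−ω)·0.000 + ω·0.094 = 0.070
Iteration 2:
  α: GS value = (12 - (-2)·0.070) / (4) = 3.035;  α ← (1−ω)·2.220 + ω·3.035 = 2.823
  β: GS value = (-6 - (-3)·2.823) / (7) = 0.353;  β ← (1−ω)·0.070 + ω·0.353 = 0.279

(2.823, 0.279)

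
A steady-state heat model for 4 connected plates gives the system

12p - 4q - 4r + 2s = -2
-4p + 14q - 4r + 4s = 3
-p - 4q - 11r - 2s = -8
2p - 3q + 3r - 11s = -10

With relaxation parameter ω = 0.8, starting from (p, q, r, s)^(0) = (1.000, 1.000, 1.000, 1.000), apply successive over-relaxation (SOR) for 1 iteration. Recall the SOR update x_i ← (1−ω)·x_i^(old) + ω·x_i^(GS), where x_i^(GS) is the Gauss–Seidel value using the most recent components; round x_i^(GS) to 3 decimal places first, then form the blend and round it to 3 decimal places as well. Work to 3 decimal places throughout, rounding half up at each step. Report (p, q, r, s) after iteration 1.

(0.466, 0.478, 0.463, 0.992)

Iteration 1:
  p: GS value = (-2 - (-4)·1.000 - (-4)·1.000 - (2)·1.000) / (12) = 0.333;  p ← (1−ω)·1.000 + ω·0.333 = 0.466
  q: GS value = (3 - (-4)·0.466 - (-4)·1.000 - (4)·1.000) / (14) = 0.347;  q ← (1−ω)·1.000 + ω·0.347 = 0.478
  r: GS value = (-8 - (-1)·0.466 - (-4)·0.478 - (-2)·1.000) / (-11) = 0.329;  r ← (1−ω)·1.000 + ω·0.329 = 0.463
  s: GS value = (-10 - (2)·0.466 - (-3)·0.478 - (3)·0.463) / (-11) = 0.990;  s ← (1−ω)·1.000 + ω·0.990 = 0.992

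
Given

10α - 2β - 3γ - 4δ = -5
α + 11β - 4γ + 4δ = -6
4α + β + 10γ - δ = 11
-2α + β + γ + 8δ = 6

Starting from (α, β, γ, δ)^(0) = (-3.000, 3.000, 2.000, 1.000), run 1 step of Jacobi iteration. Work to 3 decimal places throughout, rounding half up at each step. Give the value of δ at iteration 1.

Iteration 1:
  α = (-5 - (-2)·3.000 - (-3)·2.000 - (-4)·1.000) / (10) = 1.100
  β = (-6 - (1)·-3.000 - (-4)·2.000 - (4)·1.000) / (11) = 0.091
  γ = (11 - (4)·-3.000 - (1)·3.000 - (-1)·1.000) / (10) = 2.100
  δ = (6 - (-2)·-3.000 - (1)·3.000 - (1)·2.000) / (8) = -0.625

-0.625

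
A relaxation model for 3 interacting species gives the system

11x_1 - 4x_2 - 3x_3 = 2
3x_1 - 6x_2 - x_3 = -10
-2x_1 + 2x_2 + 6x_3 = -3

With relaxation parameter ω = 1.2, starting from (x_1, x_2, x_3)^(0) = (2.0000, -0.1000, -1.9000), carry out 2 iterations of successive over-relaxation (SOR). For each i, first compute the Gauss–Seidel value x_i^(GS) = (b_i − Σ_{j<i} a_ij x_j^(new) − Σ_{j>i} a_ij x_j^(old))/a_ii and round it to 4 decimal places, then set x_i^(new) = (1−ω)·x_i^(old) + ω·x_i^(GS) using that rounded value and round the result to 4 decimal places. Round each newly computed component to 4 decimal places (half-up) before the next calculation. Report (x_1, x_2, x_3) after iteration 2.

Iteration 1:
  x_1: GS value = (2 - (-4)·-0.1000 - (-3)·-1.9000) / (11) = -0.3727;  x_1 ← (1−ω)·2.0000 + ω·-0.3727 = -0.8472
  x_2: GS value = (-10 - (3)·-0.8472 - (-1)·-1.9000) / (-6) = 1.5597;  x_2 ← (1−ω)·-0.1000 + ω·1.5597 = 1.8916
  x_3: GS value = (-3 - (-2)·-0.8472 - (2)·1.8916) / (6) = -1.4129;  x_3 ← (1−ω)·-1.9000 + ω·-1.4129 = -1.3155
Iteration 2:
  x_1: GS value = (2 - (-4)·1.8916 - (-3)·-1.3155) / (11) = 0.5109;  x_1 ← (1−ω)·-0.8472 + ω·0.5109 = 0.7825
  x_2: GS value = (-10 - (3)·0.7825 - (-1)·-1.3155) / (-6) = 2.2772;  x_2 ← (1−ω)·1.8916 + ω·2.2772 = 2.3543
  x_3: GS value = (-3 - (-2)·0.7825 - (2)·2.3543) / (6) = -1.0239;  x_3 ← (1−ω)·-1.3155 + ω·-1.0239 = -0.9656

(0.7825, 2.3543, -0.9656)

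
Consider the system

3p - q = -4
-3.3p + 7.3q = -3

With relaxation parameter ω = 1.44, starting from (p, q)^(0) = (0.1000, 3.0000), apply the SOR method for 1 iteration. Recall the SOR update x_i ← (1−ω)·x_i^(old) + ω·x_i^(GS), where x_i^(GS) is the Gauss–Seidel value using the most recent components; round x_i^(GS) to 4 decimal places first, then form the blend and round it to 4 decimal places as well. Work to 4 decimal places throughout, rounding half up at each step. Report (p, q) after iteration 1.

Iteration 1:
  p: GS value = (-4 - (-1)·3.0000) / (3) = -0.3333;  p ← (1−ω)·0.1000 + ω·-0.3333 = -0.5240
  q: GS value = (-3 - (-3.3)·-0.5240) / (7.3) = -0.6478;  q ← (1−ω)·3.0000 + ω·-0.6478 = -2.2528

(-0.5240, -2.2528)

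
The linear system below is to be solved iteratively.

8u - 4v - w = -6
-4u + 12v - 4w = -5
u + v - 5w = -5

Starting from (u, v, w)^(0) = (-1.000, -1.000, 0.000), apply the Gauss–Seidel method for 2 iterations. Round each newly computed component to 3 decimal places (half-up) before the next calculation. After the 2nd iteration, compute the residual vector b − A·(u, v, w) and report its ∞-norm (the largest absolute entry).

1.068

Iteration 1:
  u = (-6 - (-4)·-1.000 - (-1)·0.000) / (8) = -1.250
  v = (-5 - (-4)·-1.250 - (-4)·0.000) / (12) = -0.833
  w = (-5 - (1)·-1.250 - (1)·-0.833) / (-5) = 0.583
Iteration 2:
  u = (-6 - (-4)·-0.833 - (-1)·0.583) / (8) = -1.094
  v = (-5 - (-4)·-1.094 - (-4)·0.583) / (12) = -0.587
  w = (-5 - (1)·-1.094 - (1)·-0.587) / (-5) = 0.664
Residual b − A·x = (1.068, 0.324, 0.001); ∞-norm = 1.068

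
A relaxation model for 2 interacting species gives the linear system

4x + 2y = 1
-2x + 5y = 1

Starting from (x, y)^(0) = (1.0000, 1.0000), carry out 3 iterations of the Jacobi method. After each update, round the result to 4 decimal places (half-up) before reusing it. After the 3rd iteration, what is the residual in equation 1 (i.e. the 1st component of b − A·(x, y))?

Iteration 1:
  x = (1 - (2)·1.0000) / (4) = -0.2500
  y = (1 - (-2)·1.0000) / (5) = 0.6000
Iteration 2:
  x = (1 - (2)·0.6000) / (4) = -0.0500
  y = (1 - (-2)·-0.2500) / (5) = 0.1000
Iteration 3:
  x = (1 - (2)·0.1000) / (4) = 0.2000
  y = (1 - (-2)·-0.0500) / (5) = 0.1800
Residual b − A·x = (-0.1600, 0.5000)

-0.1600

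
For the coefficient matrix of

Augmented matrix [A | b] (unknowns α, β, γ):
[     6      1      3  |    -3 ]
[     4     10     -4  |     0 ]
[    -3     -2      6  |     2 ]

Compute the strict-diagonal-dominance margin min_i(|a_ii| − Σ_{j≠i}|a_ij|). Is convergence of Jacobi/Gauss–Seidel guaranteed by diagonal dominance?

row 1: |6| − (1+3) = 2
row 2: |10| − (4+4) = 2
row 3: |6| − (3+2) = 1
minimum over rows = 1 → strictly diagonally dominant (convergence guaranteed)

1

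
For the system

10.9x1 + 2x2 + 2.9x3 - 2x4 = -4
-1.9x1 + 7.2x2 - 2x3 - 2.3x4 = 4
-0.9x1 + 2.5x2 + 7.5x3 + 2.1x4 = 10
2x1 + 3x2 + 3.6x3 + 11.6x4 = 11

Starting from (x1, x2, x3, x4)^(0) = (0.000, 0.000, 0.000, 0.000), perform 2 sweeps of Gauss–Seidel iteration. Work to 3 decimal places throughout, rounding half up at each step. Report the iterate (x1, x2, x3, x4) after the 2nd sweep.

Iteration 1:
  x1 = (-4 - (2)·0.000 - (2.9)·0.000 - (-2)·0.000) / (10.9) = -0.367
  x2 = (4 - (-1.9)·-0.367 - (-2)·0.000 - (-2.3)·0.000) / (7.2) = 0.459
  x3 = (10 - (-0.9)·-0.367 - (2.5)·0.459 - (2.1)·0.000) / (7.5) = 1.136
  x4 = (11 - (2)·-0.367 - (3)·0.459 - (3.6)·1.136) / (11.6) = 0.540
Iteration 2:
  x1 = (-4 - (2)·0.459 - (2.9)·1.136 - (-2)·0.540) / (10.9) = -0.654
  x2 = (4 - (-1.9)·-0.654 - (-2)·1.136 - (-2.3)·0.540) / (7.2) = 0.871
  x3 = (10 - (-0.9)·-0.654 - (2.5)·0.871 - (2.1)·0.540) / (7.5) = 0.813
  x4 = (11 - (2)·-0.654 - (3)·0.871 - (3.6)·0.813) / (11.6) = 0.583

(-0.654, 0.871, 0.813, 0.583)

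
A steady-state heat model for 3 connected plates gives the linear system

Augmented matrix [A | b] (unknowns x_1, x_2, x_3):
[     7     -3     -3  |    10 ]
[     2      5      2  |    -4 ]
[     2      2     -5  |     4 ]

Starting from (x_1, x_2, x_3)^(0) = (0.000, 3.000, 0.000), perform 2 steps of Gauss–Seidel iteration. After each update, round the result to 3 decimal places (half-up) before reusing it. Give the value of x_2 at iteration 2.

-0.780

Iteration 1:
  x_1 = (10 - (-3)·3.000 - (-3)·0.000) / (7) = 2.714
  x_2 = (-4 - (2)·2.714 - (2)·0.000) / (5) = -1.886
  x_3 = (4 - (2)·2.714 - (2)·-1.886) / (-5) = -0.469
Iteration 2:
  x_1 = (10 - (-3)·-1.886 - (-3)·-0.469) / (7) = 0.419
  x_2 = (-4 - (2)·0.419 - (2)·-0.469) / (5) = -0.780
  x_3 = (4 - (2)·0.419 - (2)·-0.780) / (-5) = -0.944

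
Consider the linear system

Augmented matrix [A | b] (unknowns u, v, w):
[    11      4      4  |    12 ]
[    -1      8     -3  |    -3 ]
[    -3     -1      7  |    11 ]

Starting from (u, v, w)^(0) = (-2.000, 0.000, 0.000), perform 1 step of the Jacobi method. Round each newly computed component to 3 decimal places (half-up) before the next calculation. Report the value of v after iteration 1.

-0.625

Iteration 1:
  u = (12 - (4)·0.000 - (4)·0.000) / (11) = 1.091
  v = (-3 - (-1)·-2.000 - (-3)·0.000) / (8) = -0.625
  w = (11 - (-3)·-2.000 - (-1)·0.000) / (7) = 0.714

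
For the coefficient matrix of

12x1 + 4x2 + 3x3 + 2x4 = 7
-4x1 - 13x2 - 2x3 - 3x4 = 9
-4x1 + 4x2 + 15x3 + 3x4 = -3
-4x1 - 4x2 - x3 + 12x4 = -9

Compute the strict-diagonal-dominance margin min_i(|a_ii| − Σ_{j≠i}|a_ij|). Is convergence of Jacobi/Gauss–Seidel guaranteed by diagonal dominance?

3

row 1: |12| − (4+3+2) = 3
row 2: |-13| − (4+2+3) = 4
row 3: |15| − (4+4+3) = 4
row 4: |12| − (4+4+1) = 3
minimum over rows = 3 → strictly diagonally dominant (convergence guaranteed)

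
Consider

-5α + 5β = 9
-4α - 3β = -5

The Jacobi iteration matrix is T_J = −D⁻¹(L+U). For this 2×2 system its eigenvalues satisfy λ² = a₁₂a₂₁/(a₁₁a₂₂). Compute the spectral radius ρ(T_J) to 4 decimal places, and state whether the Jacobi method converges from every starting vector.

a₁₂a₂₁/(a₁₁a₂₂) = (5)·(-4) / ((-5)·(-3)) = -1.333333
ρ = √|-1.333333| = √1.333333 = 1.1547
ρ > 1, so Jacobi diverges

1.1547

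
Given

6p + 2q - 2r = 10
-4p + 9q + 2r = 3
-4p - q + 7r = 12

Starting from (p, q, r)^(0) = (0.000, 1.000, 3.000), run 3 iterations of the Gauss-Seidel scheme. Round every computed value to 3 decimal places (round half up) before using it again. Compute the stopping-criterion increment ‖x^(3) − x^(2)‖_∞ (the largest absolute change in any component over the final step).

Iteration 1:
  p = (10 - (2)·1.000 - (-2)·3.000) / (6) = 2.333
  q = (3 - (-4)·2.333 - (2)·3.000) / (9) = 0.704
  r = (12 - (-4)·2.333 - (-1)·0.704) / (7) = 3.148
Iteration 2:
  p = (10 - (2)·0.704 - (-2)·3.148) / (6) = 2.481
  q = (3 - (-4)·2.481 - (2)·3.148) / (9) = 0.736
  r = (12 - (-4)·2.481 - (-1)·0.736) / (7) = 3.237
Iteration 3:
  p = (10 - (2)·0.736 - (-2)·3.237) / (6) = 2.500
  q = (3 - (-4)·2.500 - (2)·3.237) / (9) = 0.725
  r = (12 - (-4)·2.500 - (-1)·0.725) / (7) = 3.246
Change: (0.019, -0.011, 0.009) → max |·| = 0.019

0.019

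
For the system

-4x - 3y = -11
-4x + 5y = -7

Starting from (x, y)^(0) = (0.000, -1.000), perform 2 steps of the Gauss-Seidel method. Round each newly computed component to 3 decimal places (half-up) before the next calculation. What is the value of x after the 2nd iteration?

Iteration 1:
  x = (-11 - (-3)·-1.000) / (-4) = 3.500
  y = (-7 - (-4)·3.500) / (5) = 1.400
Iteration 2:
  x = (-11 - (-3)·1.400) / (-4) = 1.700
  y = (-7 - (-4)·1.700) / (5) = -0.040

1.700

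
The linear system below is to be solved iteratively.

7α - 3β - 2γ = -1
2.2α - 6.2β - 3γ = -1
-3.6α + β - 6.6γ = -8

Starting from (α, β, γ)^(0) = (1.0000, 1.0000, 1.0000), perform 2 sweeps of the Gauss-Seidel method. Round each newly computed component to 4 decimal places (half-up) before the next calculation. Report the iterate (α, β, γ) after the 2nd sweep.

Iteration 1:
  α = (-1 - (-3)·1.0000 - (-2)·1.0000) / (7) = 0.5714
  β = (-1 - (2.2)·0.5714 - (-3)·1.0000) / (-6.2) = -0.1198
  γ = (-8 - (-3.6)·0.5714 - (1)·-0.1198) / (-6.6) = 0.8823
Iteration 2:
  α = (-1 - (-3)·-0.1198 - (-2)·0.8823) / (7) = 0.0579
  β = (-1 - (2.2)·0.0579 - (-3)·0.8823) / (-6.2) = -0.2451
  γ = (-8 - (-3.6)·0.0579 - (1)·-0.2451) / (-6.6) = 1.1434

(0.0579, -0.2451, 1.1434)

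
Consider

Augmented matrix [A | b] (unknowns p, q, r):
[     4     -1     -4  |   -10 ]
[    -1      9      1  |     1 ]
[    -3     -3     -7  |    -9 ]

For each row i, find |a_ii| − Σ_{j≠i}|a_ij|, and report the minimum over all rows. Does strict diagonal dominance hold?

-1

row 1: |4| − (1+4) = -1
row 2: |9| − (1+1) = 7
row 3: |-7| − (3+3) = 1
minimum over rows = -1 → not strictly diagonally dominant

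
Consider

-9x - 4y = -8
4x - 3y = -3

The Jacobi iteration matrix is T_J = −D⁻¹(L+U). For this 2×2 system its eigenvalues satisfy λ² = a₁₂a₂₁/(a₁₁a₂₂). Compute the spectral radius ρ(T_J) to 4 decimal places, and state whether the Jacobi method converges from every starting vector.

0.7698

a₁₂a₂₁/(a₁₁a₂₂) = (-4)·(4) / ((-9)·(-3)) = -0.592593
ρ = √|-0.592593| = √0.592593 = 0.7698
ρ < 1, so Jacobi converges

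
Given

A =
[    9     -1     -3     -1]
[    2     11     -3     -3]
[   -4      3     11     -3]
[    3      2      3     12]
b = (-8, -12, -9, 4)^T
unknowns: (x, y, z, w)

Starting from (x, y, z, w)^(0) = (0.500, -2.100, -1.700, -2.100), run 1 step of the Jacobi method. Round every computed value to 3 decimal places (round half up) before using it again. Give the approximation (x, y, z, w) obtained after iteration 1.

(-1.922, -2.218, -0.636, 0.983)

Iteration 1:
  x = (-8 - (-1)·-2.100 - (-3)·-1.700 - (-1)·-2.100) / (9) = -1.922
  y = (-12 - (2)·0.500 - (-3)·-1.700 - (-3)·-2.100) / (11) = -2.218
  z = (-9 - (-4)·0.500 - (3)·-2.100 - (-3)·-2.100) / (11) = -0.636
  w = (4 - (3)·0.500 - (2)·-2.100 - (3)·-1.700) / (12) = 0.983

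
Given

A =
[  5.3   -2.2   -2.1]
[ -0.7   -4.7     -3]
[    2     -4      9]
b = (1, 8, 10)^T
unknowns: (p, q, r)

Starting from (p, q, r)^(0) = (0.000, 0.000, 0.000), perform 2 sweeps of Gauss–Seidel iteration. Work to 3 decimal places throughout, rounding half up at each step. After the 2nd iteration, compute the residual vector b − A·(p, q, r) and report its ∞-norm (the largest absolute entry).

Iteration 1:
  p = (1 - (-2.2)·0.000 - (-2.1)·0.000) / (5.3) = 0.189
  q = (8 - (-0.7)·0.189 - (-3)·0.000) / (-4.7) = -1.730
  r = (10 - (2)·0.189 - (-4)·-1.730) / (9) = 0.300
Iteration 2:
  p = (1 - (-2.2)·-1.730 - (-2.1)·0.300) / (5.3) = -0.411
  q = (8 - (-0.7)·-0.411 - (-3)·0.300) / (-4.7) = -1.832
  r = (10 - (2)·-0.411 - (-4)·-1.832) / (9) = 0.388
Residual b − A·x = (-0.037, 0.266, 0.002); ∞-norm = 0.266

0.266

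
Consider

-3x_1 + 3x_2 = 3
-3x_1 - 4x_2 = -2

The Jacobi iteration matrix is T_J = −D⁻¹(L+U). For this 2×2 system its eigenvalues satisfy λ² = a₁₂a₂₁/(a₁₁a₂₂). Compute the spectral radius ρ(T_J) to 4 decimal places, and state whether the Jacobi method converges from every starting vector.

a₁₂a₂₁/(a₁₁a₂₂) = (3)·(-3) / ((-3)·(-4)) = -0.750000
ρ = √|-0.750000| = √0.750000 = 0.8660
ρ < 1, so Jacobi converges

0.8660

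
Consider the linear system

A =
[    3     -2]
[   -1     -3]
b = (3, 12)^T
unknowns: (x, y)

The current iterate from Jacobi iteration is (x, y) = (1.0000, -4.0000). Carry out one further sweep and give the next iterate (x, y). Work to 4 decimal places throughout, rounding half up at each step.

(-1.6667, -4.3333)

One sweep:
  x = (3 - (-2)·-4.0000) / (3) = -1.6667
  y = (12 - (-1)·1.0000) / (-3) = -4.3333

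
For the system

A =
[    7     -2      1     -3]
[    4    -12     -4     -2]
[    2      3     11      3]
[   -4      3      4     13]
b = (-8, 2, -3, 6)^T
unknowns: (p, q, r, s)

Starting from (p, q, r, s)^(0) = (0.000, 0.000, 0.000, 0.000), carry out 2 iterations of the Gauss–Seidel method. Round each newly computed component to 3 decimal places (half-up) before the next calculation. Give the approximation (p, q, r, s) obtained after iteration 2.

Iteration 1:
  p = (-8 - (-2)·0.000 - (1)·0.000 - (-3)·0.000) / (7) = -1.143
  q = (2 - (4)·-1.143 - (-4)·0.000 - (-2)·0.000) / (-12) = -0.548
  r = (-3 - (2)·-1.143 - (3)·-0.548 - (3)·0.000) / (11) = 0.085
  s = (6 - (-4)·-1.143 - (3)·-0.548 - (4)·0.085) / (13) = 0.210
Iteration 2:
  p = (-8 - (-2)·-0.548 - (1)·0.085 - (-3)·0.210) / (7) = -1.222
  q = (2 - (4)·-1.222 - (-4)·0.085 - (-2)·0.210) / (-12) = -0.637
  r = (-3 - (2)·-1.222 - (3)·-0.637 - (3)·0.210) / (11) = 0.066
  s = (6 - (-4)·-1.222 - (3)·-0.637 - (4)·0.066) / (13) = 0.212

(-1.222, -0.637, 0.066, 0.212)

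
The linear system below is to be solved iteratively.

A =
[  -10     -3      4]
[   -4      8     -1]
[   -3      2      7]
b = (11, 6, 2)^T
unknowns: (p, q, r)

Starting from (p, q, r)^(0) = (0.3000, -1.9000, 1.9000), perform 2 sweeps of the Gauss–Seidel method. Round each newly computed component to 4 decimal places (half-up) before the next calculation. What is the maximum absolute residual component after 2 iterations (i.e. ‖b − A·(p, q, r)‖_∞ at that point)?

Iteration 1:
  p = (11 - (-3)·-1.9000 - (4)·1.9000) / (-10) = 0.2300
  q = (6 - (-4)·0.2300 - (-1)·1.9000) / (8) = 1.1025
  r = (2 - (-3)·0.2300 - (2)·1.1025) / (7) = 0.0693
Iteration 2:
  p = (11 - (-3)·1.1025 - (4)·0.0693) / (-10) = -1.4030
  q = (6 - (-4)·-1.4030 - (-1)·0.0693) / (8) = 0.0572
  r = (2 - (-3)·-1.4030 - (2)·0.0572) / (7) = -0.3319
Residual b − A·x = (-1.5308, -0.4015, -0.0001); ∞-norm = 1.5308

1.5308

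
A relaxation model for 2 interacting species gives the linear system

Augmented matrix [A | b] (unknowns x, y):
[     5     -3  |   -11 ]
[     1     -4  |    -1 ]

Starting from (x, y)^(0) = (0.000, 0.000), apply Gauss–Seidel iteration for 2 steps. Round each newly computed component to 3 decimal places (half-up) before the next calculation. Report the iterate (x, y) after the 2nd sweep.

(-2.380, -0.345)

Iteration 1:
  x = (-11 - (-3)·0.000) / (5) = -2.200
  y = (-1 - (1)·-2.200) / (-4) = -0.300
Iteration 2:
  x = (-11 - (-3)·-0.300) / (5) = -2.380
  y = (-1 - (1)·-2.380) / (-4) = -0.345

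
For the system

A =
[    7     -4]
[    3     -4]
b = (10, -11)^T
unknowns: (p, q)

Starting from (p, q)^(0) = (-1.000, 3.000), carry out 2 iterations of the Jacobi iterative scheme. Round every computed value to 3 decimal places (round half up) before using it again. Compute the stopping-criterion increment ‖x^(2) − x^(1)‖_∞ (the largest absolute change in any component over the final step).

Iteration 1:
  p = (10 - (-4)·3.000) / (7) = 3.143
  q = (-11 - (3)·-1.000) / (-4) = 2.000
Iteration 2:
  p = (10 - (-4)·2.000) / (7) = 2.571
  q = (-11 - (3)·3.143) / (-4) = 5.107
Change: (-0.572, 3.107) → max |·| = 3.107

3.107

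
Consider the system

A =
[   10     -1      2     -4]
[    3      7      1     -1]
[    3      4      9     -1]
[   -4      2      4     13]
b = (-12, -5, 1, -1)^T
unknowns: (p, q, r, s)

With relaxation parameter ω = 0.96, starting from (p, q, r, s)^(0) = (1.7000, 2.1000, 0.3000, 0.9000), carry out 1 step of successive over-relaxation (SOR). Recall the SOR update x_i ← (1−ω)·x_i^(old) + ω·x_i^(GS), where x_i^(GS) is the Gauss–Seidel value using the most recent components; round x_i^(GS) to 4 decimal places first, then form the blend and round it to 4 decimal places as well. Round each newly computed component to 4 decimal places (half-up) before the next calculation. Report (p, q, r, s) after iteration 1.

(-0.5944, -0.2748, 0.5221, -0.3271)

Iteration 1:
  p: GS value = (-12 - (-1)·2.1000 - (2)·0.3000 - (-4)·0.9000) / (10) = -0.6900;  p ← (1−ω)·1.7000 + ω·-0.6900 = -0.5944
  q: GS value = (-5 - (3)·-0.5944 - (1)·0.3000 - (-1)·0.9000) / (7) = -0.3738;  q ← (1−ω)·2.1000 + ω·-0.3738 = -0.2748
  r: GS value = (1 - (3)·-0.5944 - (4)·-0.2748 - (-1)·0.9000) / (9) = 0.5314;  r ← (1−ω)·0.3000 + ω·0.5314 = 0.5221
  s: GS value = (-1 - (-4)·-0.5944 - (2)·-0.2748 - (4)·0.5221) / (13) = -0.3782;  s ← (1−ω)·0.9000 + ω·-0.3782 = -0.3271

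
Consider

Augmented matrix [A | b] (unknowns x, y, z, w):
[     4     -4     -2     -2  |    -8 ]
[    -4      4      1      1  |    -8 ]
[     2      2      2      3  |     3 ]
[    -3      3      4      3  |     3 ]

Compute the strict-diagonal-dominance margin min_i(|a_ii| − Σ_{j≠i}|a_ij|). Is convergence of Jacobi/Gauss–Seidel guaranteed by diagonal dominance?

-7

row 1: |4| − (4+2+2) = -4
row 2: |4| − (4+1+1) = -2
row 3: |2| − (2+2+3) = -5
row 4: |3| − (3+3+4) = -7
minimum over rows = -7 → not strictly diagonally dominant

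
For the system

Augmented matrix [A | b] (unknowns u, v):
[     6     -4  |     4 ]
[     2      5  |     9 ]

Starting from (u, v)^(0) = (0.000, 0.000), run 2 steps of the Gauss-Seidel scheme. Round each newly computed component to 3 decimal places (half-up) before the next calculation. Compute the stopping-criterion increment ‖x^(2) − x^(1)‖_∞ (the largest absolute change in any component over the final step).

Iteration 1:
  u = (4 - (-4)·0.000) / (6) = 0.667
  v = (9 - (2)·0.667) / (5) = 1.533
Iteration 2:
  u = (4 - (-4)·1.533) / (6) = 1.689
  v = (9 - (2)·1.689) / (5) = 1.124
Change: (1.022, -0.409) → max |·| = 1.022

1.022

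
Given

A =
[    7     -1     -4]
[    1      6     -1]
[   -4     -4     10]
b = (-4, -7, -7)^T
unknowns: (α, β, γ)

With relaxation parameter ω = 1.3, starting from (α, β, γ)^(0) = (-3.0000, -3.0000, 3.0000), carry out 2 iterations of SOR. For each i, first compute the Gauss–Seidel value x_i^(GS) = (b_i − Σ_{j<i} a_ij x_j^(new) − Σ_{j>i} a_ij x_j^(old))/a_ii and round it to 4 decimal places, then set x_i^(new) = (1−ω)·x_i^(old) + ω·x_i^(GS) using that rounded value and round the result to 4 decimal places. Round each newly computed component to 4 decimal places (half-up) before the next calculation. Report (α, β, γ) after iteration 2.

(-2.1372, -1.1718, -2.3163)

Iteration 1:
  α: GS value = (-4 - (-1)·-3.0000 - (-4)·3.0000) / (7) = 0.7143;  α ← (1−ω)·-3.0000 + ω·0.7143 = 1.8286
  β: GS value = (-7 - (1)·1.8286 - (-1)·3.0000) / (6) = -0.9714;  β ← (1−ω)·-3.0000 + ω·-0.9714 = -0.3628
  γ: GS value = (-7 - (-4)·1.8286 - (-4)·-0.3628) / (10) = -0.1137;  γ ← (1−ω)·3.0000 + ω·-0.1137 = -1.0478
Iteration 2:
  α: GS value = (-4 - (-1)·-0.3628 - (-4)·-1.0478) / (7) = -1.2220;  α ← (1−ω)·1.8286 + ω·-1.2220 = -2.1372
  β: GS value = (-7 - (1)·-2.1372 - (-1)·-1.0478) / (6) = -0.9851;  β ← (1−ω)·-0.3628 + ω·-0.9851 = -1.1718
  γ: GS value = (-7 - (-4)·-2.1372 - (-4)·-1.1718) / (10) = -2.0236;  γ ← (1−ω)·-1.0478 + ω·-2.0236 = -2.3163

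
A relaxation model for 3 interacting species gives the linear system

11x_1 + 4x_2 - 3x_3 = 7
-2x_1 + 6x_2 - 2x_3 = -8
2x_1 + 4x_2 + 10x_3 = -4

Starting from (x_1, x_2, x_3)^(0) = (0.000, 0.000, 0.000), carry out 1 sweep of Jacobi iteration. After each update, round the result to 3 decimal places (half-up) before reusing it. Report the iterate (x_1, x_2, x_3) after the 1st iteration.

(0.636, -1.333, -0.400)

Iteration 1:
  x_1 = (7 - (4)·0.000 - (-3)·0.000) / (11) = 0.636
  x_2 = (-8 - (-2)·0.000 - (-2)·0.000) / (6) = -1.333
  x_3 = (-4 - (2)·0.000 - (4)·0.000) / (10) = -0.400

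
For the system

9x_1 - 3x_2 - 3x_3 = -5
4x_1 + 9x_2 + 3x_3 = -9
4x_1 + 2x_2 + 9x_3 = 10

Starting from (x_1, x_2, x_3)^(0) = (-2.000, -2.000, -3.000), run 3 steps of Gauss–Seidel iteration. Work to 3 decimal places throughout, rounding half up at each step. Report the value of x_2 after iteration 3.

-1.128

Iteration 1:
  x_1 = (-5 - (-3)·-2.000 - (-3)·-3.000) / (9) = -2.222
  x_2 = (-9 - (4)·-2.222 - (3)·-3.000) / (9) = 0.988
  x_3 = (10 - (4)·-2.222 - (2)·0.988) / (9) = 1.879
Iteration 2:
  x_1 = (-5 - (-3)·0.988 - (-3)·1.879) / (9) = 0.400
  x_2 = (-9 - (4)·0.400 - (3)·1.879) / (9) = -1.804
  x_3 = (10 - (4)·0.400 - (2)·-1.804) / (9) = 1.334
Iteration 3:
  x_1 = (-5 - (-3)·-1.804 - (-3)·1.334) / (9) = -0.712
  x_2 = (-9 - (4)·-0.712 - (3)·1.334) / (9) = -1.128
  x_3 = (10 - (4)·-0.712 - (2)·-1.128) / (9) = 1.678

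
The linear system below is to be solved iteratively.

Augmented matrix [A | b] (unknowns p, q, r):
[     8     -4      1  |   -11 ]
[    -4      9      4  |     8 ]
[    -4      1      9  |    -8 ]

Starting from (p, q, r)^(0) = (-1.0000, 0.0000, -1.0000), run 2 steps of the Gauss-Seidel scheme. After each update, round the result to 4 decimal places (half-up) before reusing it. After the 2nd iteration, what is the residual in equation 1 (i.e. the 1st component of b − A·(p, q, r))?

Iteration 1:
  p = (-11 - (-4)·0.0000 - (1)·-1.0000) / (8) = -1.2500
  q = (8 - (-4)·-1.2500 - (4)·-1.0000) / (9) = 0.7778
  r = (-8 - (-4)·-1.2500 - (1)·0.7778) / (9) = -1.5309
Iteration 2:
  p = (-11 - (-4)·0.7778 - (1)·-1.5309) / (8) = -0.7947
  q = (8 - (-4)·-0.7947 - (4)·-1.5309) / (9) = 1.2161
  r = (-8 - (-4)·-0.7947 - (1)·1.2161) / (9) = -1.3772
Residual b − A·x = (1.5992, -0.6149, -0.0001)

1.5992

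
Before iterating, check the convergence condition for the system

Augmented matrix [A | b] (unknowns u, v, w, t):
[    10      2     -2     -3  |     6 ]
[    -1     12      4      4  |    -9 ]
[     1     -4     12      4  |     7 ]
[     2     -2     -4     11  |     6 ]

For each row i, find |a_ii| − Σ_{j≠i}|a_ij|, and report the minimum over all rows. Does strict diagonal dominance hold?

row 1: |10| − (2+2+3) = 3
row 2: |12| − (1+4+4) = 3
row 3: |12| − (1+4+4) = 3
row 4: |11| − (2+2+4) = 3
minimum over rows = 3 → strictly diagonally dominant (convergence guaranteed)

3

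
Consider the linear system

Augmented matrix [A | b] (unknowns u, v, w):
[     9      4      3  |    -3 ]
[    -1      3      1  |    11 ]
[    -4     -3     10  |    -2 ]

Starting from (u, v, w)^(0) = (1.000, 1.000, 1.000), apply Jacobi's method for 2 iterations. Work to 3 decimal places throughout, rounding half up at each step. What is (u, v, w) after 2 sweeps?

(-2.130, 3.130, 0.456)

Iteration 1:
  u = (-3 - (4)·1.000 - (3)·1.000) / (9) = -1.111
  v = (11 - (-1)·1.000 - (1)·1.000) / (3) = 3.667
  w = (-2 - (-4)·1.000 - (-3)·1.000) / (10) = 0.500
Iteration 2:
  u = (-3 - (4)·3.667 - (3)·0.500) / (9) = -2.130
  v = (11 - (-1)·-1.111 - (1)·0.500) / (3) = 3.130
  w = (-2 - (-4)·-1.111 - (-3)·3.667) / (10) = 0.456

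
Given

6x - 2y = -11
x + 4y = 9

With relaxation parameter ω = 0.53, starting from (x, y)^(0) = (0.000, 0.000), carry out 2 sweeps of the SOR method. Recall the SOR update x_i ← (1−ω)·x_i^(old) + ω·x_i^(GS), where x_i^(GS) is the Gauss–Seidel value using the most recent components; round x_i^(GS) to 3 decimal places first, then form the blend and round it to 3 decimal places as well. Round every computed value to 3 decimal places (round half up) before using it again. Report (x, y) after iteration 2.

(-1.195, 1.972)

Iteration 1:
  x: GS value = (-11 - (-2)·0.000) / (6) = -1.833;  x ← (1−ω)·0.000 + ω·-1.833 = -0.971
  y: GS value = (9 - (1)·-0.971) / (4) = 2.493;  y ← (1−ω)·0.000 + ω·2.493 = 1.321
Iteration 2:
  x: GS value = (-11 - (-2)·1.321) / (6) = -1.393;  x ← (1−ω)·-0.971 + ω·-1.393 = -1.195
  y: GS value = (9 - (1)·-1.195) / (4) = 2.549;  y ← (1−ω)·1.321 + ω·2.549 = 1.972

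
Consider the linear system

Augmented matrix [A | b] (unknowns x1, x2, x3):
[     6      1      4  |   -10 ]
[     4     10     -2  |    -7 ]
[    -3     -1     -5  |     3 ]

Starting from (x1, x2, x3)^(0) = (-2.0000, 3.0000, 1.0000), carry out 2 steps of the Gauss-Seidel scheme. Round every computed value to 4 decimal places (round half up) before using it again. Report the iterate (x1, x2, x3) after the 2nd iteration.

Iteration 1:
  x1 = (-10 - (1)·3.0000 - (4)·1.0000) / (6) = -2.8333
  x2 = (-7 - (4)·-2.8333 - (-2)·1.0000) / (10) = 0.6333
  x3 = (3 - (-3)·-2.8333 - (-1)·0.6333) / (-5) = 0.9733
Iteration 2:
  x1 = (-10 - (1)·0.6333 - (4)·0.9733) / (6) = -2.4211
  x2 = (-7 - (4)·-2.4211 - (-2)·0.9733) / (10) = 0.4631
  x3 = (3 - (-3)·-2.4211 - (-1)·0.4631) / (-5) = 0.7600

(-2.4211, 0.4631, 0.7600)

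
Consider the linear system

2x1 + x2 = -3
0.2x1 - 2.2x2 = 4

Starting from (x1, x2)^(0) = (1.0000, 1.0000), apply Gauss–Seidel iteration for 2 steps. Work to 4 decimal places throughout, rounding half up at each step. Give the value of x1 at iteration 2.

-0.5000

Iteration 1:
  x1 = (-3 - (1)·1.0000) / (2) = -2.0000
  x2 = (4 - (0.2)·-2.0000) / (-2.2) = -2.0000
Iteration 2:
  x1 = (-3 - (1)·-2.0000) / (2) = -0.5000
  x2 = (4 - (0.2)·-0.5000) / (-2.2) = -1.8636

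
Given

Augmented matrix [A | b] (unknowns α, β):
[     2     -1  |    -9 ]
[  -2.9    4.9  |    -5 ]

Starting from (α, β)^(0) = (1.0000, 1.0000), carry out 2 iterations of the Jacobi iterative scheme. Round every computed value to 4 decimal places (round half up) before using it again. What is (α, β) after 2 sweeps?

(-4.7143, -3.3878)

Iteration 1:
  α = (-9 - (-1)·1.0000) / (2) = -4.0000
  β = (-5 - (-2.9)·1.0000) / (4.9) = -0.4286
Iteration 2:
  α = (-9 - (-1)·-0.4286) / (2) = -4.7143
  β = (-5 - (-2.9)·-4.0000) / (4.9) = -3.3878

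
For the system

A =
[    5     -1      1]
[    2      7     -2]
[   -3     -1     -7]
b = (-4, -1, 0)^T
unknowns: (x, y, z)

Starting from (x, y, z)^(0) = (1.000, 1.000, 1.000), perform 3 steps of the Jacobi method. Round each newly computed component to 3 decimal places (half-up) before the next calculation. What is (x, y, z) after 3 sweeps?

Iteration 1:
  x = (-4 - (-1)·1.000 - (1)·1.000) / (5) = -0.800
  y = (-1 - (2)·1.000 - (-2)·1.000) / (7) = -0.143
  z = (0 - (-3)·1.000 - (-1)·1.000) / (-7) = -0.571
Iteration 2:
  x = (-4 - (-1)·-0.143 - (1)·-0.571) / (5) = -0.714
  y = (-1 - (2)·-0.800 - (-2)·-0.571) / (7) = -0.077
  z = (0 - (-3)·-0.800 - (-1)·-0.143) / (-7) = 0.363
Iteration 3:
  x = (-4 - (-1)·-0.077 - (1)·0.363) / (5) = -0.888
  y = (-1 - (2)·-0.714 - (-2)·0.363) / (7) = 0.165
  z = (0 - (-3)·-0.714 - (-1)·-0.077) / (-7) = 0.317

(-0.888, 0.165, 0.317)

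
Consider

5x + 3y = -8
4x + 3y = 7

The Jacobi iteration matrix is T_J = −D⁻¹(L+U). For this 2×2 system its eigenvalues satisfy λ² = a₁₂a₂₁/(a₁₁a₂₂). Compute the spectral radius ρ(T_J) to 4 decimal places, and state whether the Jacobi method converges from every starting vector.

0.8944

a₁₂a₂₁/(a₁₁a₂₂) = (3)·(4) / ((5)·(3)) = 0.800000
ρ = √|0.800000| = √0.800000 = 0.8944
ρ < 1, so Jacobi converges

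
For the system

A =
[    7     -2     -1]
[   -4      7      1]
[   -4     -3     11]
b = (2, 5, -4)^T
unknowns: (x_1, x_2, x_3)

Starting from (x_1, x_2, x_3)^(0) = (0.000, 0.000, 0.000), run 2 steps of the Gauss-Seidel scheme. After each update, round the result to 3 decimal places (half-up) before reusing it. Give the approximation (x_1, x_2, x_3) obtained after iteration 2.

(0.534, 1.022, 0.109)

Iteration 1:
  x_1 = (2 - (-2)·0.000 - (-1)·0.000) / (7) = 0.286
  x_2 = (5 - (-4)·0.286 - (1)·0.000) / (7) = 0.878
  x_3 = (-4 - (-4)·0.286 - (-3)·0.878) / (11) = -0.020
Iteration 2:
  x_1 = (2 - (-2)·0.878 - (-1)·-0.020) / (7) = 0.534
  x_2 = (5 - (-4)·0.534 - (1)·-0.020) / (7) = 1.022
  x_3 = (-4 - (-4)·0.534 - (-3)·1.022) / (11) = 0.109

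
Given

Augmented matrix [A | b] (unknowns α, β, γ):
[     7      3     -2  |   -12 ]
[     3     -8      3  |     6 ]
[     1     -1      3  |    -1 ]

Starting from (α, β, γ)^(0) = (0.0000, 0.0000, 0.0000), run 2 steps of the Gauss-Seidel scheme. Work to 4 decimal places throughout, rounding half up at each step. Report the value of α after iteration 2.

-1.1820

Iteration 1:
  α = (-12 - (3)·0.0000 - (-2)·0.0000) / (7) = -1.7143
  β = (6 - (3)·-1.7143 - (3)·0.0000) / (-8) = -1.3929
  γ = (-1 - (1)·-1.7143 - (-1)·-1.3929) / (3) = -0.2262
Iteration 2:
  α = (-12 - (3)·-1.3929 - (-2)·-0.2262) / (7) = -1.1820
  β = (6 - (3)·-1.1820 - (3)·-0.2262) / (-8) = -1.2781
  γ = (-1 - (1)·-1.1820 - (-1)·-1.2781) / (3) = -0.3654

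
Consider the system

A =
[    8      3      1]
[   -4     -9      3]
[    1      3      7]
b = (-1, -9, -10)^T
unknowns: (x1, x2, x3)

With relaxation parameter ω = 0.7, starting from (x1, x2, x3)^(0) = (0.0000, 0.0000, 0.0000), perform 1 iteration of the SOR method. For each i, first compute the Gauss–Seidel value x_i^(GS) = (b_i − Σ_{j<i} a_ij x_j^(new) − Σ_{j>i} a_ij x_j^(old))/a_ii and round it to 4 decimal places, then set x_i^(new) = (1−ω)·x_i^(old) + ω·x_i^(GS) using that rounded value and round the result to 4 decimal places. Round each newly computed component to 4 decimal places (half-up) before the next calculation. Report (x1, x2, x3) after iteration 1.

Iteration 1:
  x1: GS value = (-1 - (3)·0.0000 - (1)·0.0000) / (8) = -0.1250;  x1 ← (1−ω)·0.0000 + ω·-0.1250 = -0.0875
  x2: GS value = (-9 - (-4)·-0.0875 - (3)·0.0000) / (-9) = 1.0389;  x2 ← (1−ω)·0.0000 + ω·1.0389 = 0.7272
  x3: GS value = (-10 - (1)·-0.0875 - (3)·0.7272) / (7) = -1.7277;  x3 ← (1−ω)·0.0000 + ω·-1.7277 = -1.2094

(-0.0875, 0.7272, -1.2094)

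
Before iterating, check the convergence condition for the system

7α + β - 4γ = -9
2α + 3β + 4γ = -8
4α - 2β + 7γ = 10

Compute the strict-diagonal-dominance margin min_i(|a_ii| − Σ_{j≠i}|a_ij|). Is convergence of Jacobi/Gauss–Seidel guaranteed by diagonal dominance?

row 1: |7| − (1+4) = 2
row 2: |3| − (2+4) = -3
row 3: |7| − (4+2) = 1
minimum over rows = -3 → not strictly diagonally dominant

-3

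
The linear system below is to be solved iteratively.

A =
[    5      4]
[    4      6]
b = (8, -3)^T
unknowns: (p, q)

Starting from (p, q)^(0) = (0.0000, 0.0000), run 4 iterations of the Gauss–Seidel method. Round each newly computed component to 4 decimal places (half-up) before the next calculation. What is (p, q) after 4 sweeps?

Iteration 1:
  p = (8 - (4)·0.0000) / (5) = 1.6000
  q = (-3 - (4)·1.6000) / (6) = -1.5667
Iteration 2:
  p = (8 - (4)·-1.5667) / (5) = 2.8534
  q = (-3 - (4)·2.8534) / (6) = -2.4023
Iteration 3:
  p = (8 - (4)·-2.4023) / (5) = 3.5218
  q = (-3 - (4)·3.5218) / (6) = -2.8479
Iteration 4:
  p = (8 - (4)·-2.8479) / (5) = 3.8783
  q = (-3 - (4)·3.8783) / (6) = -3.0855

(3.8783, -3.0855)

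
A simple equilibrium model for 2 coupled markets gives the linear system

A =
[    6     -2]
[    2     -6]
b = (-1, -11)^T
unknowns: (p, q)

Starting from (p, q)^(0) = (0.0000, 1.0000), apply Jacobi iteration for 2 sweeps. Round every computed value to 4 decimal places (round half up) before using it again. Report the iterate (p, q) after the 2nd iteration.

(0.4444, 1.8889)

Iteration 1:
  p = (-1 - (-2)·1.0000) / (6) = 0.1667
  q = (-11 - (2)·0.0000) / (-6) = 1.8333
Iteration 2:
  p = (-1 - (-2)·1.8333) / (6) = 0.4444
  q = (-11 - (2)·0.1667) / (-6) = 1.8889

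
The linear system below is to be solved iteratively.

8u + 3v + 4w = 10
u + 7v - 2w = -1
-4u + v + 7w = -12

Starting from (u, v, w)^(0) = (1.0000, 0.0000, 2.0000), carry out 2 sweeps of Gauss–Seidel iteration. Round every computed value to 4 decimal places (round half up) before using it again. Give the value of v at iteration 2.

-0.8817

Iteration 1:
  u = (10 - (3)·0.0000 - (4)·2.0000) / (8) = 0.2500
  v = (-1 - (1)·0.2500 - (-2)·2.0000) / (7) = 0.3929
  w = (-12 - (-4)·0.2500 - (1)·0.3929) / (7) = -1.6276
Iteration 2:
  u = (10 - (3)·0.3929 - (4)·-1.6276) / (8) = 1.9165
  v = (-1 - (1)·1.9165 - (-2)·-1.6276) / (7) = -0.8817
  w = (-12 - (-4)·1.9165 - (1)·-0.8817) / (7) = -0.4932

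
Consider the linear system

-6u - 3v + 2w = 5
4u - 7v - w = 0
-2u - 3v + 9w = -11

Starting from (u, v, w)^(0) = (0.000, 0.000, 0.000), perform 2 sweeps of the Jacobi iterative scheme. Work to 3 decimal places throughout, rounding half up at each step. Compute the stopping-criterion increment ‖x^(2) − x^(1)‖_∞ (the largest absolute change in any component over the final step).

0.408

Iteration 1:
  u = (5 - (-3)·0.000 - (2)·0.000) / (-6) = -0.833
  v = (0 - (4)·0.000 - (-1)·0.000) / (-7) = 0.000
  w = (-11 - (-2)·0.000 - (-3)·0.000) / (9) = -1.222
Iteration 2:
  u = (5 - (-3)·0.000 - (2)·-1.222) / (-6) = -1.241
  v = (0 - (4)·-0.833 - (-1)·-1.222) / (-7) = -0.301
  w = (-11 - (-2)·-0.833 - (-3)·0.000) / (9) = -1.407
Change: (-0.408, -0.301, -0.185) → max |·| = 0.408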